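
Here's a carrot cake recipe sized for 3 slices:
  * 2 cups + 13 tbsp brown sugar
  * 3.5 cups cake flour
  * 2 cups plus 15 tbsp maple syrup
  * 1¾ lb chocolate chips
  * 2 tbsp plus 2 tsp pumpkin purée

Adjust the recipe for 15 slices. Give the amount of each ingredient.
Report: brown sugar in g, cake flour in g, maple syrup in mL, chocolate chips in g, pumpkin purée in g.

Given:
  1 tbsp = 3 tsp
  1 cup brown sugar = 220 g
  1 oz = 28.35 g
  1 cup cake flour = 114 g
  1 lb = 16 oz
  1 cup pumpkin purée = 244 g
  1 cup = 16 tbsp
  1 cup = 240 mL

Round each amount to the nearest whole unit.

Scaling factor: 15/3 = 5.
brown sugar: (2 cup + 13 tbsp = 2.8125 cup) × 5 × 220 g/cup ≈ 3094 g
cake flour: 3.5 cup × 5 × 114 g/cup = 1995 g
maple syrup: (2 cup + 15 tbsp = 2.9375 cup) × 5 × 240 mL/cup = 3525 mL
chocolate chips: 1.75 lb × 5 × 16 oz/lb × 28.35 g/oz = 3969 g
pumpkin purée: (2 tbsp + 2 tsp = 8/3 tbsp) × 5 ÷ 16 tbsp/cup × 244 g/cup ≈ 203 g

brown sugar: 3094 g; cake flour: 1995 g; maple syrup: 3525 mL; chocolate chips: 3969 g; pumpkin purée: 203 g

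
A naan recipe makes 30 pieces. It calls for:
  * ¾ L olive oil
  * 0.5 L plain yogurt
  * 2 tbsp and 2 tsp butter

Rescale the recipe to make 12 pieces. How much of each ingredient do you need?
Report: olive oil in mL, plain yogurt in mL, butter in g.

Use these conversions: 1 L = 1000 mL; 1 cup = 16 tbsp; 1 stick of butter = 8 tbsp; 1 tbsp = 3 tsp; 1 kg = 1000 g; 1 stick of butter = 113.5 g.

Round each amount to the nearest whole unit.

olive oil: 300 mL; plain yogurt: 200 mL; butter: 15 g

Scaling factor: 12/30 = 2/5 = 0.4.
olive oil: 0.75 L × 2/5 × 1000 mL/L = 300 mL
plain yogurt: 0.5 L × 2/5 × 1000 mL/L = 200 mL
butter: (2 tbsp + 2 tsp = 8/3 tbsp) × 2/5 ÷ 8 tbsp/stick × 113.5 g/stick ≈ 15 g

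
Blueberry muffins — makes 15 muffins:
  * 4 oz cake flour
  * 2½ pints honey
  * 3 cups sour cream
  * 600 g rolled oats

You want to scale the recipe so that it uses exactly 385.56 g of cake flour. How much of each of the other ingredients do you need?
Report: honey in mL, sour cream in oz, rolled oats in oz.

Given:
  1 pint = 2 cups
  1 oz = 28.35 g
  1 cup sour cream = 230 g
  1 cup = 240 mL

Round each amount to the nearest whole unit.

honey: 4080 mL; sour cream: 83 oz; rolled oats: 72 oz

The original recipe has 113.4 g of cake flour, so the scaling factor is 385.56 ÷ 113.4 = 17/5 = 3.4.
honey: 2.5 pint × 17/5 × 2 cup/pint × 240 mL/cup = 4080 mL
sour cream: 3 cup × 17/5 × 230 g/cup ÷ 28.35 g/oz ≈ 83 oz
rolled oats: 600 g × 17/5 ÷ 28.35 g/oz ≈ 72 oz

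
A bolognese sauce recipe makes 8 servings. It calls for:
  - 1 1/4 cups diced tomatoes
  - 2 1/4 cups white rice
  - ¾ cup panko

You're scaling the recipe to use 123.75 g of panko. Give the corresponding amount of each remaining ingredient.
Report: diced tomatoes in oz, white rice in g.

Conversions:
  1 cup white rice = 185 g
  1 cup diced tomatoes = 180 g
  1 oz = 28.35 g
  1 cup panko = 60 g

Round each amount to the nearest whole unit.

The original recipe has 45 g of panko, so the scaling factor is 123.75 ÷ 45 = 11/4 = 2.75.
diced tomatoes: 1.25 cup × 11/4 × 180 g/cup ÷ 28.35 g/oz ≈ 22 oz
white rice: 2.25 cup × 11/4 × 185 g/cup ≈ 1145 g

diced tomatoes: 22 oz; white rice: 1145 g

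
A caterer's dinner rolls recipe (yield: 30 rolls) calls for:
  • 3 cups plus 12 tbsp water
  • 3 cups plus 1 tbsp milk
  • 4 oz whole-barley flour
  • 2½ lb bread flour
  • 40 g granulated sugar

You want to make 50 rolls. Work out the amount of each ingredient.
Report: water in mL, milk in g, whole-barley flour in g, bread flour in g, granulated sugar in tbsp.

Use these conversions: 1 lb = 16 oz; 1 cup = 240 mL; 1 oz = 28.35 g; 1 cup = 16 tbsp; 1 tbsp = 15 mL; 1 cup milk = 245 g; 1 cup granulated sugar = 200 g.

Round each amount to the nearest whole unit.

water: 1500 mL; milk: 1251 g; whole-barley flour: 189 g; bread flour: 1890 g; granulated sugar: 5 tbsp

Scaling factor: 50/30 = 5/3.
water: (3 cup + 12 tbsp = 3.75 cup) × 5/3 × 240 mL/cup = 1500 mL
milk: (3 cup + 1 tbsp = 3.0625 cup) × 5/3 × 245 g/cup ≈ 1251 g
whole-barley flour: 4 oz × 5/3 × 28.35 g/oz = 189 g
bread flour: 2.5 lb × 5/3 × 16 oz/lb × 28.35 g/oz = 1890 g
granulated sugar: 40 g × 5/3 ÷ 200 g/cup × 16 tbsp/cup ≈ 5 tbsp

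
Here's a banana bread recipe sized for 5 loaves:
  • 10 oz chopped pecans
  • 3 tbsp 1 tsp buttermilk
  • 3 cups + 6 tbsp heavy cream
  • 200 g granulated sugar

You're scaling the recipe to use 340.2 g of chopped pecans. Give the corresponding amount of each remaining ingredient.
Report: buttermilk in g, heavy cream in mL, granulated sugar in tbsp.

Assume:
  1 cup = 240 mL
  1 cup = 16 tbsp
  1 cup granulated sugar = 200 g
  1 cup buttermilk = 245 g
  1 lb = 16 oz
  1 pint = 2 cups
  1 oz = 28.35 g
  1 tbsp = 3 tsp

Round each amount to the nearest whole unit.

buttermilk: 61 g; heavy cream: 972 mL; granulated sugar: 19 tbsp

The original recipe has 283.5 g of chopped pecans, so the scaling factor is 340.2 ÷ 283.5 = 6/5 = 1.2.
buttermilk: (3 tbsp + 1 tsp = 10/3 tbsp) × 6/5 ÷ 16 tbsp/cup × 245 g/cup ≈ 61 g
heavy cream: (3 cup + 6 tbsp = 3.375 cup) × 6/5 × 240 mL/cup = 972 mL
granulated sugar: 200 g × 6/5 ÷ 200 g/cup × 16 tbsp/cup ≈ 19 tbsp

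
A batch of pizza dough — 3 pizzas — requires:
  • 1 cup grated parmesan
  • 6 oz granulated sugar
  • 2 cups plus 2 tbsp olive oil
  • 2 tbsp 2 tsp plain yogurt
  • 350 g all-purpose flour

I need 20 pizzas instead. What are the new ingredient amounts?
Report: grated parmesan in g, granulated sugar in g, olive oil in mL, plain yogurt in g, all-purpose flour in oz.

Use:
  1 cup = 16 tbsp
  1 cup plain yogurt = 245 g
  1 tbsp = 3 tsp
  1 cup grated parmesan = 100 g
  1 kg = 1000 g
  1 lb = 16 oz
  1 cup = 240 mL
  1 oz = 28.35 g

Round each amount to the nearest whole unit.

grated parmesan: 667 g; granulated sugar: 1134 g; olive oil: 3400 mL; plain yogurt: 272 g; all-purpose flour: 82 oz

Scaling factor: 20/3.
grated parmesan: 1 cup × 20/3 × 100 g/cup ≈ 667 g
granulated sugar: 6 oz × 20/3 × 28.35 g/oz = 1134 g
olive oil: (2 cup + 2 tbsp = 2.125 cup) × 20/3 × 240 mL/cup = 3400 mL
plain yogurt: (2 tbsp + 2 tsp = 8/3 tbsp) × 20/3 ÷ 16 tbsp/cup × 245 g/cup ≈ 272 g
all-purpose flour: 350 g × 20/3 ÷ 28.35 g/oz ≈ 82 oz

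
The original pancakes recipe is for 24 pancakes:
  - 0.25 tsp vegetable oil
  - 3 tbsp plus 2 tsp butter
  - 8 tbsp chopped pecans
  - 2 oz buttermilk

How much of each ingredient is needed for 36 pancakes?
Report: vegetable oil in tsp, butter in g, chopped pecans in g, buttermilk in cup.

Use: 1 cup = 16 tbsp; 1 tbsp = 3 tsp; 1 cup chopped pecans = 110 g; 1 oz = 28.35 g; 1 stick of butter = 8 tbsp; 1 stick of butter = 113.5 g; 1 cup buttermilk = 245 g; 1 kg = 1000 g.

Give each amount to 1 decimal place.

vegetable oil: 0.4 tsp; butter: 78.0 g; chopped pecans: 82.5 g; buttermilk: 0.3 cup

Scaling factor: 36/24 = 3/2 = 1.5.
vegetable oil: 0.25 tsp × 3/2 ≈ 0.4 tsp
butter: (3 tbsp + 2 tsp = 11/3 tbsp) × 3/2 ÷ 8 tbsp/stick × 113.5 g/stick ≈ 78.0 g
chopped pecans: 8 tbsp × 3/2 ÷ 16 tbsp/cup × 110 g/cup = 82.5 g
buttermilk: 2 oz × 3/2 × 28.35 g/oz ÷ 245 g/cup ≈ 0.3 cup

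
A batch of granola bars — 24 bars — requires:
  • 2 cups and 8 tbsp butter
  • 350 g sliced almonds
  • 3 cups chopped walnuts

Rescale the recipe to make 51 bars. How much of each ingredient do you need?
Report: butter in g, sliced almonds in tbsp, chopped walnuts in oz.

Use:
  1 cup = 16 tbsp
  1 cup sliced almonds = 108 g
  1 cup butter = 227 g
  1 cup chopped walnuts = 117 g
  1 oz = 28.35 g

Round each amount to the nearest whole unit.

butter: 1206 g; sliced almonds: 110 tbsp; chopped walnuts: 26 oz

Scaling factor: 51/24 = 17/8 = 2.125.
butter: (2 cup + 8 tbsp = 2.5 cup) × 17/8 × 227 g/cup ≈ 1206 g
sliced almonds: 350 g × 17/8 ÷ 108 g/cup × 16 tbsp/cup ≈ 110 tbsp
chopped walnuts: 3 cup × 17/8 × 117 g/cup ÷ 28.35 g/oz ≈ 26 oz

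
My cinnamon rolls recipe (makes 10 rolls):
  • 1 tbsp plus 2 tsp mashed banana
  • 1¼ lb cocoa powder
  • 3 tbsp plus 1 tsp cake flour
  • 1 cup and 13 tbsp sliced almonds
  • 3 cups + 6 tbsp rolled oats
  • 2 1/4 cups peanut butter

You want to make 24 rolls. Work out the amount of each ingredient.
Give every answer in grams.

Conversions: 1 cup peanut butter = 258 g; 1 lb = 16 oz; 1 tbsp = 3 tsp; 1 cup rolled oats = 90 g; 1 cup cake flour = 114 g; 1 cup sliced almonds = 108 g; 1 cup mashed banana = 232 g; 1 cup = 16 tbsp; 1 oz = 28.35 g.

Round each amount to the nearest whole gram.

Scaling factor: 24/10 = 12/5 = 2.4.
mashed banana: (1 tbsp + 2 tsp = 5/3 tbsp) × 12/5 ÷ 16 tbsp/cup × 232 g/cup = 58 g
cocoa powder: 1.25 lb × 12/5 × 16 oz/lb × 28.35 g/oz ≈ 1361 g
cake flour: (3 tbsp + 1 tsp = 10/3 tbsp) × 12/5 ÷ 16 tbsp/cup × 114 g/cup = 57 g
sliced almonds: (1 cup + 13 tbsp = 1.8125 cup) × 12/5 × 108 g/cup ≈ 470 g
rolled oats: (3 cup + 6 tbsp = 3.375 cup) × 12/5 × 90 g/cup = 729 g
peanut butter: 2.25 cup × 12/5 × 258 g/cup ≈ 1393 g

mashed banana: 58 g; cocoa powder: 1361 g; cake flour: 57 g; sliced almonds: 470 g; rolled oats: 729 g; peanut butter: 1393 g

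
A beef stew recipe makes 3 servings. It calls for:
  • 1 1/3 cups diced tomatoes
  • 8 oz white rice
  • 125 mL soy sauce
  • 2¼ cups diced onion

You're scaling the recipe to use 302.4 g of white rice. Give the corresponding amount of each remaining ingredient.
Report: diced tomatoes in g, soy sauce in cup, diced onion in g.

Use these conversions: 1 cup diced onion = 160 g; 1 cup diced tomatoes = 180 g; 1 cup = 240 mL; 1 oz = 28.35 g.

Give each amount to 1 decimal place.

diced tomatoes: 320.0 g; soy sauce: 0.7 cup; diced onion: 480.0 g

The original recipe has 226.8 g of white rice, so the scaling factor is 302.4 ÷ 226.8 = 4/3.
diced tomatoes: 4/3 cup × 4/3 × 180 g/cup = 320.0 g
soy sauce: 125 mL × 4/3 ÷ 240 mL/cup ≈ 0.7 cup
diced onion: 2.25 cup × 4/3 × 160 g/cup = 480.0 g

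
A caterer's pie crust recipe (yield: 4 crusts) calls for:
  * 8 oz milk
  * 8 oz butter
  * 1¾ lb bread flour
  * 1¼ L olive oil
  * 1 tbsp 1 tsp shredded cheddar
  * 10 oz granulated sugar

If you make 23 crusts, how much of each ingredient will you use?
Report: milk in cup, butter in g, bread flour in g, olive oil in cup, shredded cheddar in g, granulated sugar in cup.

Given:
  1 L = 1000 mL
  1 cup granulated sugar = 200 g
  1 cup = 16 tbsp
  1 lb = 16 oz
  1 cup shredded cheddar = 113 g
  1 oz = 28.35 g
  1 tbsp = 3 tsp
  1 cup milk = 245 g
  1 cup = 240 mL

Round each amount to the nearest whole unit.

Scaling factor: 23/4 = 5.75.
milk: 8 oz × 23/4 × 28.35 g/oz ÷ 245 g/cup ≈ 5 cup
butter: 8 oz × 23/4 × 28.35 g/oz ≈ 1304 g
bread flour: 1.75 lb × 23/4 × 16 oz/lb × 28.35 g/oz ≈ 4564 g
olive oil: 1.25 L × 23/4 × 1000 mL/L ÷ 240 mL/cup ≈ 30 cup
shredded cheddar: (1 tbsp + 1 tsp = 4/3 tbsp) × 23/4 ÷ 16 tbsp/cup × 113 g/cup ≈ 54 g
granulated sugar: 10 oz × 23/4 × 28.35 g/oz ÷ 200 g/cup ≈ 8 cup

milk: 5 cup; butter: 1304 g; bread flour: 4564 g; olive oil: 30 cup; shredded cheddar: 54 g; granulated sugar: 8 cup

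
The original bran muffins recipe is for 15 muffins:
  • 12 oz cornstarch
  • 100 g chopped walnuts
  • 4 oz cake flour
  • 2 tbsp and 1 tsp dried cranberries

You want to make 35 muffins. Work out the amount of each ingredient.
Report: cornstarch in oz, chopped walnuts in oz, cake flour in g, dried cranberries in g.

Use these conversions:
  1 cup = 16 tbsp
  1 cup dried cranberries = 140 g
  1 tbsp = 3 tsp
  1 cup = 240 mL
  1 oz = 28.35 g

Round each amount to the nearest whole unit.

Scaling factor: 35/15 = 7/3.
cornstarch: 12 oz × 7/3 = 28 oz
chopped walnuts: 100 g × 7/3 ÷ 28.35 g/oz ≈ 8 oz
cake flour: 4 oz × 7/3 × 28.35 g/oz ≈ 265 g
dried cranberries: (2 tbsp + 1 tsp = 7/3 tbsp) × 7/3 ÷ 16 tbsp/cup × 140 g/cup ≈ 48 g

cornstarch: 28 oz; chopped walnuts: 8 oz; cake flour: 265 g; dried cranberries: 48 g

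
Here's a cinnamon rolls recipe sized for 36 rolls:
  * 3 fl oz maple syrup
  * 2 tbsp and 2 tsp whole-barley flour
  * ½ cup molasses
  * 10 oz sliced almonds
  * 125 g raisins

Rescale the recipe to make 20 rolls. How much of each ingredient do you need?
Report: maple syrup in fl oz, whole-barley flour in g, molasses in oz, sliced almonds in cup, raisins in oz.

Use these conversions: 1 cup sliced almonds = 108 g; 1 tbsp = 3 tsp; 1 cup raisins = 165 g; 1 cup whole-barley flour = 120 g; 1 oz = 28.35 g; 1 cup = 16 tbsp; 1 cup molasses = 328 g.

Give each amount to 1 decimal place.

maple syrup: 1.7 fl oz; whole-barley flour: 11.1 g; molasses: 3.2 oz; sliced almonds: 1.5 cup; raisins: 2.4 oz

Scaling factor: 20/36 = 5/9.
maple syrup: 3 fl oz × 5/9 ≈ 1.7 fl oz
whole-barley flour: (2 tbsp + 2 tsp = 8/3 tbsp) × 5/9 ÷ 16 tbsp/cup × 120 g/cup ≈ 11.1 g
molasses: 0.5 cup × 5/9 × 328 g/cup ÷ 28.35 g/oz ≈ 3.2 oz
sliced almonds: 10 oz × 5/9 × 28.35 g/oz ÷ 108 g/cup ≈ 1.5 cup
raisins: 125 g × 5/9 ÷ 28.35 g/oz ≈ 2.4 oz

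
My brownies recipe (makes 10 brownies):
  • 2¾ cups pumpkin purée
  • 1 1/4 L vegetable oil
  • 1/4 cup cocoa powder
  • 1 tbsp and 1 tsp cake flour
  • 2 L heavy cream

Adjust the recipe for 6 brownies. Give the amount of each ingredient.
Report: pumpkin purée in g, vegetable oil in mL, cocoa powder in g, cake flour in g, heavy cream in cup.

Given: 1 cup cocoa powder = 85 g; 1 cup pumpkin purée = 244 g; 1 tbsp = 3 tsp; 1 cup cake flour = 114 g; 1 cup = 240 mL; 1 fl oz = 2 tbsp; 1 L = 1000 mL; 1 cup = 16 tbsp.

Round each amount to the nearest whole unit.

Scaling factor: 6/10 = 3/5 = 0.6.
pumpkin purée: 2.75 cup × 3/5 × 244 g/cup ≈ 403 g
vegetable oil: 1.25 L × 3/5 × 1000 mL/L = 750 mL
cocoa powder: 0.25 cup × 3/5 × 85 g/cup ≈ 13 g
cake flour: (1 tbsp + 1 tsp = 4/3 tbsp) × 3/5 ÷ 16 tbsp/cup × 114 g/cup ≈ 6 g
heavy cream: 2 L × 3/5 × 1000 mL/L ÷ 240 mL/cup = 5 cup

pumpkin purée: 403 g; vegetable oil: 750 mL; cocoa powder: 13 g; cake flour: 6 g; heavy cream: 5 cup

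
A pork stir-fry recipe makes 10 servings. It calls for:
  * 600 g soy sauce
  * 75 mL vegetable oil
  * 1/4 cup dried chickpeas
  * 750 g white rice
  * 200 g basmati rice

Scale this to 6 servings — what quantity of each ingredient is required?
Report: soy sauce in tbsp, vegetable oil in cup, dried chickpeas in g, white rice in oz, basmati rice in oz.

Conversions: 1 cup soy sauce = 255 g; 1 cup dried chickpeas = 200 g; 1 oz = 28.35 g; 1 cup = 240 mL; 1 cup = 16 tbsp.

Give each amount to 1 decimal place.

soy sauce: 22.6 tbsp; vegetable oil: 0.2 cup; dried chickpeas: 30.0 g; white rice: 15.9 oz; basmati rice: 4.2 oz

Scaling factor: 6/10 = 3/5 = 0.6.
soy sauce: 600 g × 3/5 ÷ 255 g/cup × 16 tbsp/cup ≈ 22.6 tbsp
vegetable oil: 75 mL × 3/5 ÷ 240 mL/cup ≈ 0.2 cup
dried chickpeas: 0.25 cup × 3/5 × 200 g/cup = 30.0 g
white rice: 750 g × 3/5 ÷ 28.35 g/oz ≈ 15.9 oz
basmati rice: 200 g × 3/5 ÷ 28.35 g/oz ≈ 4.2 oz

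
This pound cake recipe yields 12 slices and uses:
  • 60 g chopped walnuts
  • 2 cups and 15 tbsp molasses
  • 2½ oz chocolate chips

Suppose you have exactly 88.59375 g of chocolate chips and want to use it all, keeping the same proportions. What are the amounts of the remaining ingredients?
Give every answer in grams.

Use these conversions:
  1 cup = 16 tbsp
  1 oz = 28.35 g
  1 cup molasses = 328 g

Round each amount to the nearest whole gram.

chopped walnuts: 75 g; molasses: 1204 g

The original recipe has 70.875 g of chocolate chips, so the scaling factor is 88.59375 ÷ 70.875 = 5/4 = 1.25.
chopped walnuts: 60 g × 5/4 = 75 g
molasses: (2 cup + 15 tbsp = 2.9375 cup) × 5/4 × 328 g/cup ≈ 1204 g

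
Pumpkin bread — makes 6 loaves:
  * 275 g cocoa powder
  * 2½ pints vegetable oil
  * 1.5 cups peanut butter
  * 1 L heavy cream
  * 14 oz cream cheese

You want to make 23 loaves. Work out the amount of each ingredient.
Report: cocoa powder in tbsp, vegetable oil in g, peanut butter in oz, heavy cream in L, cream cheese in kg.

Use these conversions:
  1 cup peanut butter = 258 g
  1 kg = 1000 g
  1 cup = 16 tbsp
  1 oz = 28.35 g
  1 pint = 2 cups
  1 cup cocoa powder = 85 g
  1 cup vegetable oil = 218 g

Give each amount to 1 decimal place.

cocoa powder: 198.4 tbsp; vegetable oil: 4178.3 g; peanut butter: 52.3 oz; heavy cream: 3.8 L; cream cheese: 1.5 kg

Scaling factor: 23/6.
cocoa powder: 275 g × 23/6 ÷ 85 g/cup × 16 tbsp/cup ≈ 198.4 tbsp
vegetable oil: 2.5 pint × 23/6 × 2 cup/pint × 218 g/cup ≈ 4178.3 g
peanut butter: 1.5 cup × 23/6 × 258 g/cup ÷ 28.35 g/oz ≈ 52.3 oz
heavy cream: 1 L × 23/6 ≈ 3.8 L
cream cheese: 14 oz × 23/6 × 28.35 g/oz ÷ 1000 g/kg ≈ 1.5 kg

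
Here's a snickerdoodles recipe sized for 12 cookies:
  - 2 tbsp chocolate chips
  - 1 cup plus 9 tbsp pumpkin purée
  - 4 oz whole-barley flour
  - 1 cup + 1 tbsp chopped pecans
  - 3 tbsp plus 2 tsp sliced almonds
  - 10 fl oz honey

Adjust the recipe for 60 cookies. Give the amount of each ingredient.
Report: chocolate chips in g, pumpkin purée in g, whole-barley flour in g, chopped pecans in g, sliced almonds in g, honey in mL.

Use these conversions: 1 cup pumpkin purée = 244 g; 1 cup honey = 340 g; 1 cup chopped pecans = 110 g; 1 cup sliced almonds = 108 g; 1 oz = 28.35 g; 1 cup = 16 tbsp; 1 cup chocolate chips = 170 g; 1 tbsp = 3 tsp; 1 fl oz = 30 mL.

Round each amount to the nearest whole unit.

chocolate chips: 106 g; pumpkin purée: 1906 g; whole-barley flour: 567 g; chopped pecans: 584 g; sliced almonds: 124 g; honey: 1500 mL

Scaling factor: 60/12 = 5.
chocolate chips: 2 tbsp × 5 ÷ 16 tbsp/cup × 170 g/cup ≈ 106 g
pumpkin purée: (1 cup + 9 tbsp = 1.5625 cup) × 5 × 244 g/cup ≈ 1906 g
whole-barley flour: 4 oz × 5 × 28.35 g/oz = 567 g
chopped pecans: (1 cup + 1 tbsp = 1.0625 cup) × 5 × 110 g/cup ≈ 584 g
sliced almonds: (3 tbsp + 2 tsp = 11/3 tbsp) × 5 ÷ 16 tbsp/cup × 108 g/cup ≈ 124 g
honey: 10 fl oz × 5 × 30 mL/fl oz = 1500 mL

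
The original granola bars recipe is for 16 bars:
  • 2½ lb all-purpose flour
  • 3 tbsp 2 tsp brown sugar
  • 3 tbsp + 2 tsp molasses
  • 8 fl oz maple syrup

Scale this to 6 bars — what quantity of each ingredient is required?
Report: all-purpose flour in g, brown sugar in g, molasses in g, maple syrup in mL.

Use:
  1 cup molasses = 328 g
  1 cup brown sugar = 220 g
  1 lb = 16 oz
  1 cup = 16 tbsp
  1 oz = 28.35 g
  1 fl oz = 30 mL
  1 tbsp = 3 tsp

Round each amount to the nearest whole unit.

Scaling factor: 6/16 = 3/8 = 0.375.
all-purpose flour: 2.5 lb × 3/8 × 16 oz/lb × 28.35 g/oz ≈ 425 g
brown sugar: (3 tbsp + 2 tsp = 11/3 tbsp) × 3/8 ÷ 16 tbsp/cup × 220 g/cup ≈ 19 g
molasses: (3 tbsp + 2 tsp = 11/3 tbsp) × 3/8 ÷ 16 tbsp/cup × 328 g/cup ≈ 28 g
maple syrup: 8 fl oz × 3/8 × 30 mL/fl oz = 90 mL

all-purpose flour: 425 g; brown sugar: 19 g; molasses: 28 g; maple syrup: 90 mL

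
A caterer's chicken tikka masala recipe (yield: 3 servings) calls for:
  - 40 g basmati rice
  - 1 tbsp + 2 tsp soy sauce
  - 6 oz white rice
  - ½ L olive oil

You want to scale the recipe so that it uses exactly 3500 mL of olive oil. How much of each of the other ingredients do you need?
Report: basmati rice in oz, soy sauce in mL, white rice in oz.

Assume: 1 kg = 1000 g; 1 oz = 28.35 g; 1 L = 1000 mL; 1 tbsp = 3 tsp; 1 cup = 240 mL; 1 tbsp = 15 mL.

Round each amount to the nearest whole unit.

basmati rice: 10 oz; soy sauce: 175 mL; white rice: 42 oz

The original recipe has 500 mL of olive oil, so the scaling factor is 3500 ÷ 500 = 7.
basmati rice: 40 g × 7 ÷ 28.35 g/oz ≈ 10 oz
soy sauce: (1 tbsp + 2 tsp = 5/3 tbsp) × 7 × 15 mL/tbsp = 175 mL
white rice: 6 oz × 7 = 42 oz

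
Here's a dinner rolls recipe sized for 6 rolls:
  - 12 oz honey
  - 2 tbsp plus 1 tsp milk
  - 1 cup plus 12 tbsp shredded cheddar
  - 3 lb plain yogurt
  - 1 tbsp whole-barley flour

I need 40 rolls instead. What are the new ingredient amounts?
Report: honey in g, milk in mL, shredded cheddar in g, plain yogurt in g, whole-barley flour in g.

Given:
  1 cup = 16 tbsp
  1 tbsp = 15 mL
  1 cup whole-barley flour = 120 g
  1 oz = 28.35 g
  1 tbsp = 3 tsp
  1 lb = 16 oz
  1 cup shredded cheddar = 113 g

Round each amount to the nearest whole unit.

Scaling factor: 40/6 = 20/3.
honey: 12 oz × 20/3 × 28.35 g/oz = 2268 g
milk: (2 tbsp + 1 tsp = 7/3 tbsp) × 20/3 × 15 mL/tbsp ≈ 233 mL
shredded cheddar: (1 cup + 12 tbsp = 1.75 cup) × 20/3 × 113 g/cup ≈ 1318 g
plain yogurt: 3 lb × 20/3 × 16 oz/lb × 28.35 g/oz = 9072 g
whole-barley flour: 1 tbsp × 20/3 ÷ 16 tbsp/cup × 120 g/cup = 50 g

honey: 2268 g; milk: 233 mL; shredded cheddar: 1318 g; plain yogurt: 9072 g; whole-barley flour: 50 g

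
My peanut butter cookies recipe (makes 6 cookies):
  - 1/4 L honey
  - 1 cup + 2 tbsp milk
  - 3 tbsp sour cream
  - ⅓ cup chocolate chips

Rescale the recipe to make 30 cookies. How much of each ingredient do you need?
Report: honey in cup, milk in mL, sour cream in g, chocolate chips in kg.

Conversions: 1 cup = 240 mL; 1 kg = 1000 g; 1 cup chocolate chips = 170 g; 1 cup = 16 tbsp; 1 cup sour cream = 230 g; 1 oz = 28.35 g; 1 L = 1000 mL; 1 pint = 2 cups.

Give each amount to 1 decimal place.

Scaling factor: 30/6 = 5.
honey: 0.25 L × 5 × 1000 mL/L ÷ 240 mL/cup ≈ 5.2 cup
milk: (1 cup + 2 tbsp = 1.125 cup) × 5 × 240 mL/cup = 1350.0 mL
sour cream: 3 tbsp × 5 ÷ 16 tbsp/cup × 230 g/cup ≈ 215.6 g
chocolate chips: 1/3 cup × 5 × 170 g/cup ÷ 1000 g/kg ≈ 0.3 kg

honey: 5.2 cup; milk: 1350.0 mL; sour cream: 215.6 g; chocolate chips: 0.3 kg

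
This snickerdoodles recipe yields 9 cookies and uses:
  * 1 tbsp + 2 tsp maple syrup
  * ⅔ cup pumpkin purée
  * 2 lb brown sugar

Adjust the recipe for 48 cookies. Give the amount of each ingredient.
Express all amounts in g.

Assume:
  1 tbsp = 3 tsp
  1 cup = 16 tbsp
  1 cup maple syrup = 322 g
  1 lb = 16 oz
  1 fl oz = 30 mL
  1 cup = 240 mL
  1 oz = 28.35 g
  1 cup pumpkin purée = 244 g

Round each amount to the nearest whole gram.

Scaling factor: 48/9 = 16/3.
maple syrup: (1 tbsp + 2 tsp = 5/3 tbsp) × 16/3 ÷ 16 tbsp/cup × 322 g/cup ≈ 179 g
pumpkin purée: 2/3 cup × 16/3 × 244 g/cup ≈ 868 g
brown sugar: 2 lb × 16/3 × 16 oz/lb × 28.35 g/oz ≈ 4838 g

maple syrup: 179 g; pumpkin purée: 868 g; brown sugar: 4838 g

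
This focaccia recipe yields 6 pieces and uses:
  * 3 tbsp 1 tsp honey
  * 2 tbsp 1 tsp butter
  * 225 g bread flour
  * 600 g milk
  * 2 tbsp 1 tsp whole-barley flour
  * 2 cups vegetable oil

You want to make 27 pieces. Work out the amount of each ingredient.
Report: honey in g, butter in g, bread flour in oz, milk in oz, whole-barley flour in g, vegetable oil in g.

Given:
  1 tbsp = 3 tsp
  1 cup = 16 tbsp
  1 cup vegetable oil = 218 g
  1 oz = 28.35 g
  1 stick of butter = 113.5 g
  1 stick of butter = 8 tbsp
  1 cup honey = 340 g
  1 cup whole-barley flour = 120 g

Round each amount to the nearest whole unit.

Scaling factor: 27/6 = 9/2 = 4.5.
honey: (3 tbsp + 1 tsp = 10/3 tbsp) × 9/2 ÷ 16 tbsp/cup × 340 g/cup ≈ 319 g
butter: (2 tbsp + 1 tsp = 7/3 tbsp) × 9/2 ÷ 8 tbsp/stick × 113.5 g/stick ≈ 149 g
bread flour: 225 g × 9/2 ÷ 28.35 g/oz ≈ 36 oz
milk: 600 g × 9/2 ÷ 28.35 g/oz ≈ 95 oz
whole-barley flour: (2 tbsp + 1 tsp = 7/3 tbsp) × 9/2 ÷ 16 tbsp/cup × 120 g/cup ≈ 79 g
vegetable oil: 2 cup × 9/2 × 218 g/cup = 1962 g

honey: 319 g; butter: 149 g; bread flour: 36 oz; milk: 95 oz; whole-barley flour: 79 g; vegetable oil: 1962 g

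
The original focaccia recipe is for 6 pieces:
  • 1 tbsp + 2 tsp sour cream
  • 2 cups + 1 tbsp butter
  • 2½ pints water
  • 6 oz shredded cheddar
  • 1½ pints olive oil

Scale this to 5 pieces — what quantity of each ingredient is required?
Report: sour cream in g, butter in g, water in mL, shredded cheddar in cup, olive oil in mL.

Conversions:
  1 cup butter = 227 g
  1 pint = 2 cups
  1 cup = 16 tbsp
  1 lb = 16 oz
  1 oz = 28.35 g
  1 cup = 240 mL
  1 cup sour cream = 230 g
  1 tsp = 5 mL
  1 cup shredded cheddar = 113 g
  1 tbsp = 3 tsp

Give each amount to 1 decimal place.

sour cream: 20.0 g; butter: 390.2 g; water: 1000.0 mL; shredded cheddar: 1.3 cup; olive oil: 600.0 mL

Scaling factor: 5/6.
sour cream: (1 tbsp + 2 tsp = 5/3 tbsp) × 5/6 ÷ 16 tbsp/cup × 230 g/cup ≈ 20.0 g
butter: (2 cup + 1 tbsp = 2.0625 cup) × 5/6 × 227 g/cup ≈ 390.2 g
water: 2.5 pint × 5/6 × 2 cup/pint × 240 mL/cup = 1000.0 mL
shredded cheddar: 6 oz × 5/6 × 28.35 g/oz ÷ 113 g/cup ≈ 1.3 cup
olive oil: 1.5 pint × 5/6 × 2 cup/pint × 240 mL/cup = 600.0 mL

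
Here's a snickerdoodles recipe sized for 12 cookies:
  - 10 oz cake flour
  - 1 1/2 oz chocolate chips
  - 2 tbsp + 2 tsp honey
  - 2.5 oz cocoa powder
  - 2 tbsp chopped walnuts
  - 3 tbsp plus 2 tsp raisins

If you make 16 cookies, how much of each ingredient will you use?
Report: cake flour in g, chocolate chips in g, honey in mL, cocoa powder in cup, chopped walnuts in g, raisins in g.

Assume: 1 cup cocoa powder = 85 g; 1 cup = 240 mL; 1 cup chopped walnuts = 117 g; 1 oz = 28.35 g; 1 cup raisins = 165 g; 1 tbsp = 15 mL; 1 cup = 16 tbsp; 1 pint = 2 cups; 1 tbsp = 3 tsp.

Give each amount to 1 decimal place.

cake flour: 378.0 g; chocolate chips: 56.7 g; honey: 53.3 mL; cocoa powder: 1.1 cup; chopped walnuts: 19.5 g; raisins: 50.4 g

Scaling factor: 16/12 = 4/3.
cake flour: 10 oz × 4/3 × 28.35 g/oz = 378.0 g
chocolate chips: 1.5 oz × 4/3 × 28.35 g/oz = 56.7 g
honey: (2 tbsp + 2 tsp = 8/3 tbsp) × 4/3 × 15 mL/tbsp ≈ 53.3 mL
cocoa powder: 2.5 oz × 4/3 × 28.35 g/oz ÷ 85 g/cup ≈ 1.1 cup
chopped walnuts: 2 tbsp × 4/3 ÷ 16 tbsp/cup × 117 g/cup = 19.5 g
raisins: (3 tbsp + 2 tsp = 11/3 tbsp) × 4/3 ÷ 16 tbsp/cup × 165 g/cup ≈ 50.4 g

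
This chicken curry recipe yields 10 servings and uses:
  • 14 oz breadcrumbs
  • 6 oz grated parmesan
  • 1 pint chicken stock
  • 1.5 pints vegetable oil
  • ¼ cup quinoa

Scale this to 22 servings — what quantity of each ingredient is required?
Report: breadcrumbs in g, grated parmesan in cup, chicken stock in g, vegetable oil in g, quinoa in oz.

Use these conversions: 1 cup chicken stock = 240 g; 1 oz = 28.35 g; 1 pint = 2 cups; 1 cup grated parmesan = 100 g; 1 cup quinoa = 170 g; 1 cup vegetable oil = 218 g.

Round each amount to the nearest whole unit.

Scaling factor: 22/10 = 11/5 = 2.2.
breadcrumbs: 14 oz × 11/5 × 28.35 g/oz ≈ 873 g
grated parmesan: 6 oz × 11/5 × 28.35 g/oz ÷ 100 g/cup ≈ 4 cup
chicken stock: 1 pint × 11/5 × 2 cup/pint × 240 g/cup = 1056 g
vegetable oil: 1.5 pint × 11/5 × 2 cup/pint × 218 g/cup ≈ 1439 g
quinoa: 0.25 cup × 11/5 × 170 g/cup ÷ 28.35 g/oz ≈ 3 oz

breadcrumbs: 873 g; grated parmesan: 4 cup; chicken stock: 1056 g; vegetable oil: 1439 g; quinoa: 3 oz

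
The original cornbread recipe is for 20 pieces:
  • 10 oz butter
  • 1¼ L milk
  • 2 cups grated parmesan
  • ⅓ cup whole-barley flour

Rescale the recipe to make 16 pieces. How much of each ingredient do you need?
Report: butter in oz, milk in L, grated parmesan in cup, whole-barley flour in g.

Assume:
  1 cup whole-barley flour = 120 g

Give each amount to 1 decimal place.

butter: 8.0 oz; milk: 1.0 L; grated parmesan: 1.6 cup; whole-barley flour: 32.0 g

Scaling factor: 16/20 = 4/5 = 0.8.
butter: 10 oz × 4/5 = 8.0 oz
milk: 1.25 L × 4/5 = 1.0 L
grated parmesan: 2 cup × 4/5 = 1.6 cup
whole-barley flour: 1/3 cup × 4/5 × 120 g/cup = 32.0 g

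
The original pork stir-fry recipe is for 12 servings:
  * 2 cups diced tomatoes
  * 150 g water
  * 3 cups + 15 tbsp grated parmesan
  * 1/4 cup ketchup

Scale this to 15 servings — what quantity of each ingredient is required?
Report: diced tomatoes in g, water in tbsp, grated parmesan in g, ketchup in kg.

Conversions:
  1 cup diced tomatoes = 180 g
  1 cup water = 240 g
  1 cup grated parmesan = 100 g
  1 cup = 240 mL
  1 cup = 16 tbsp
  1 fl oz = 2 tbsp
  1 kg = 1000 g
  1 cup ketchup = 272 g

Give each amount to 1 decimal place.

diced tomatoes: 450.0 g; water: 12.5 tbsp; grated parmesan: 492.2 g; ketchup: 0.1 kg

Scaling factor: 15/12 = 5/4 = 1.25.
diced tomatoes: 2 cup × 5/4 × 180 g/cup = 450.0 g
water: 150 g × 5/4 ÷ 240 g/cup × 16 tbsp/cup = 12.5 tbsp
grated parmesan: (3 cup + 15 tbsp = 3.9375 cup) × 5/4 × 100 g/cup ≈ 492.2 g
ketchup: 0.25 cup × 5/4 × 272 g/cup ÷ 1000 g/kg ≈ 0.1 kg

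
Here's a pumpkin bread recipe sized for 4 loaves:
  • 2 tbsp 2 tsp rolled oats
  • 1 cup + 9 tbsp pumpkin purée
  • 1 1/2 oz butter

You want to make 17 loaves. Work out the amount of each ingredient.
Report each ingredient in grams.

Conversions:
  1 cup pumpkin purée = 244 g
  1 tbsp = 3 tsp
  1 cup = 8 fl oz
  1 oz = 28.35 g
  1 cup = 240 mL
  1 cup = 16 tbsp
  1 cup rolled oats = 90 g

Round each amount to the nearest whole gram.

rolled oats: 64 g; pumpkin purée: 1620 g; butter: 181 g

Scaling factor: 17/4 = 4.25.
rolled oats: (2 tbsp + 2 tsp = 8/3 tbsp) × 17/4 ÷ 16 tbsp/cup × 90 g/cup ≈ 64 g
pumpkin purée: (1 cup + 9 tbsp = 1.5625 cup) × 17/4 × 244 g/cup ≈ 1620 g
butter: 1.5 oz × 17/4 × 28.35 g/oz ≈ 181 g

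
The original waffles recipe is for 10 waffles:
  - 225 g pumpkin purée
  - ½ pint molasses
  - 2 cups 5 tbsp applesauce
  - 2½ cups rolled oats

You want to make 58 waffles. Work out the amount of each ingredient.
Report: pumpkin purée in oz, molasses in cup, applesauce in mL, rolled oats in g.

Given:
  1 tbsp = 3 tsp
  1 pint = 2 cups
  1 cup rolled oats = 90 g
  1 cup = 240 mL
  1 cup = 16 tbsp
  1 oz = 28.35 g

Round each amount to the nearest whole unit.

Scaling factor: 58/10 = 29/5 = 5.8.
pumpkin purée: 225 g × 29/5 ÷ 28.35 g/oz ≈ 46 oz
molasses: 0.5 pint × 29/5 × 2 cup/pint ≈ 6 cup
applesauce: (2 cup + 5 tbsp = 2.3125 cup) × 29/5 × 240 mL/cup = 3219 mL
rolled oats: 2.5 cup × 29/5 × 90 g/cup = 1305 g

pumpkin purée: 46 oz; molasses: 6 cup; applesauce: 3219 mL; rolled oats: 1305 g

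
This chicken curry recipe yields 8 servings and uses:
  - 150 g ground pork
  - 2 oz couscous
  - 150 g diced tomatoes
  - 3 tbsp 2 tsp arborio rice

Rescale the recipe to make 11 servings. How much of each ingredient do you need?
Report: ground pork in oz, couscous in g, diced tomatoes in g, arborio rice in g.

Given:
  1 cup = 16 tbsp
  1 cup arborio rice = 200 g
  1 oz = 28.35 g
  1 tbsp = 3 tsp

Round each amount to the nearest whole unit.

ground pork: 7 oz; couscous: 78 g; diced tomatoes: 206 g; arborio rice: 63 g

Scaling factor: 11/8 = 1.375.
ground pork: 150 g × 11/8 ÷ 28.35 g/oz ≈ 7 oz
couscous: 2 oz × 11/8 × 28.35 g/oz ≈ 78 g
diced tomatoes: 150 g × 11/8 ≈ 206 g
arborio rice: (3 tbsp + 2 tsp = 11/3 tbsp) × 11/8 ÷ 16 tbsp/cup × 200 g/cup ≈ 63 g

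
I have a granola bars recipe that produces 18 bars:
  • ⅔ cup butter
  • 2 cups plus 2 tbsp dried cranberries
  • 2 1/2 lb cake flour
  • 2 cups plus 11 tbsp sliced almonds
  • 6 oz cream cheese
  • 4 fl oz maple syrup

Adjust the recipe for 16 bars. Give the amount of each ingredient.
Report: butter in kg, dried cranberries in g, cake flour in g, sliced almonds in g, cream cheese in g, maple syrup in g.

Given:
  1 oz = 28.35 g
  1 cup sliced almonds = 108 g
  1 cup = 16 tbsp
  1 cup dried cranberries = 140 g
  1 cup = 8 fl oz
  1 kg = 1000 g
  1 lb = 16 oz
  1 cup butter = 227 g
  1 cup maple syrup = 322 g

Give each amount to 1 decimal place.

Scaling factor: 16/18 = 8/9.
butter: 2/3 cup × 8/9 × 227 g/cup ÷ 1000 g/kg ≈ 0.1 kg
dried cranberries: (2 cup + 2 tbsp = 2.125 cup) × 8/9 × 140 g/cup ≈ 264.4 g
cake flour: 2.5 lb × 8/9 × 16 oz/lb × 28.35 g/oz = 1008.0 g
sliced almonds: (2 cup + 11 tbsp = 2.6875 cup) × 8/9 × 108 g/cup = 258.0 g
cream cheese: 6 oz × 8/9 × 28.35 g/oz = 151.2 g
maple syrup: 4 fl oz × 8/9 ÷ 8 fl oz/cup × 322 g/cup ≈ 143.1 g

butter: 0.1 kg; dried cranberries: 264.4 g; cake flour: 1008.0 g; sliced almonds: 258.0 g; cream cheese: 151.2 g; maple syrup: 143.1 g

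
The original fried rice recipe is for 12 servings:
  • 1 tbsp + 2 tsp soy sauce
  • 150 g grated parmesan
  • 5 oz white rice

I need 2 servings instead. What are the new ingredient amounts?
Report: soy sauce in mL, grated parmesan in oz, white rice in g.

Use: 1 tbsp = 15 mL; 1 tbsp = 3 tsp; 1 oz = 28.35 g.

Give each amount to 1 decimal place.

Scaling factor: 2/12 = 1/6.
soy sauce: (1 tbsp + 2 tsp = 5/3 tbsp) × 1/6 × 15 mL/tbsp ≈ 4.2 mL
grated parmesan: 150 g × 1/6 ÷ 28.35 g/oz ≈ 0.9 oz
white rice: 5 oz × 1/6 × 28.35 g/oz ≈ 23.6 g

soy sauce: 4.2 mL; grated parmesan: 0.9 oz; white rice: 23.6 g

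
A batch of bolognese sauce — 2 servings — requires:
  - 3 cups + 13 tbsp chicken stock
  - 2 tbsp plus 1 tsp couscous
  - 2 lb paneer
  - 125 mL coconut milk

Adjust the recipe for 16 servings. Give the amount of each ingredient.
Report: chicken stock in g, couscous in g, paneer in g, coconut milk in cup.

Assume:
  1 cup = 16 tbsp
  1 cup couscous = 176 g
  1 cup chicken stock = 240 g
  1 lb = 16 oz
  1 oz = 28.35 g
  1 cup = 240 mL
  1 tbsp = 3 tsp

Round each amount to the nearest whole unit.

chicken stock: 7320 g; couscous: 205 g; paneer: 7258 g; coconut milk: 4 cup

Scaling factor: 16/2 = 8.
chicken stock: (3 cup + 13 tbsp = 3.8125 cup) × 8 × 240 g/cup = 7320 g
couscous: (2 tbsp + 1 tsp = 7/3 tbsp) × 8 ÷ 16 tbsp/cup × 176 g/cup ≈ 205 g
paneer: 2 lb × 8 × 16 oz/lb × 28.35 g/oz ≈ 7258 g
coconut milk: 125 mL × 8 ÷ 240 mL/cup ≈ 4 cup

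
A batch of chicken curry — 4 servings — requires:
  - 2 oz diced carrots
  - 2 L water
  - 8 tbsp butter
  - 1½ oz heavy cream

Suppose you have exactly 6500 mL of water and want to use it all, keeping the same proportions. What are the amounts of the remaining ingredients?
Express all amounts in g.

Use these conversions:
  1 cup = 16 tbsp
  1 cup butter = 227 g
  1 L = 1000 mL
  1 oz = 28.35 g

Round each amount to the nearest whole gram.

diced carrots: 184 g; butter: 369 g; heavy cream: 138 g

The original recipe has 2000 mL of water, so the scaling factor is 6500 ÷ 2000 = 13/4 = 3.25.
diced carrots: 2 oz × 13/4 × 28.35 g/oz ≈ 184 g
butter: 8 tbsp × 13/4 ÷ 16 tbsp/cup × 227 g/cup ≈ 369 g
heavy cream: 1.5 oz × 13/4 × 28.35 g/oz ≈ 138 g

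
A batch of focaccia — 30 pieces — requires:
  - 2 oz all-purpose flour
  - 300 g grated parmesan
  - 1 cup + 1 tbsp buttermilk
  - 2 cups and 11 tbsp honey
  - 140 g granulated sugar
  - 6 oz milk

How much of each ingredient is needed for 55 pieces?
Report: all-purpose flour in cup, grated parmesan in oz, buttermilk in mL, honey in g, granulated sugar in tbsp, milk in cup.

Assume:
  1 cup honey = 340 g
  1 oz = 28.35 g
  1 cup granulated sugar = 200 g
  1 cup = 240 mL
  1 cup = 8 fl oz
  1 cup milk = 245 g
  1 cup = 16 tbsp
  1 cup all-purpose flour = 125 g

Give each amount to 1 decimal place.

Scaling factor: 55/30 = 11/6.
all-purpose flour: 2 oz × 11/6 × 28.35 g/oz ÷ 125 g/cup ≈ 0.8 cup
grated parmesan: 300 g × 11/6 ÷ 28.35 g/oz ≈ 19.4 oz
buttermilk: (1 cup + 1 tbsp = 1.0625 cup) × 11/6 × 240 mL/cup = 467.5 mL
honey: (2 cup + 11 tbsp = 2.6875 cup) × 11/6 × 340 g/cup ≈ 1675.2 g
granulated sugar: 140 g × 11/6 ÷ 200 g/cup × 16 tbsp/cup ≈ 20.5 tbsp
milk: 6 oz × 11/6 × 28.35 g/oz ÷ 245 g/cup ≈ 1.3 cup

all-purpose flour: 0.8 cup; grated parmesan: 19.4 oz; buttermilk: 467.5 mL; honey: 1675.2 g; granulated sugar: 20.5 tbsp; milk: 1.3 cup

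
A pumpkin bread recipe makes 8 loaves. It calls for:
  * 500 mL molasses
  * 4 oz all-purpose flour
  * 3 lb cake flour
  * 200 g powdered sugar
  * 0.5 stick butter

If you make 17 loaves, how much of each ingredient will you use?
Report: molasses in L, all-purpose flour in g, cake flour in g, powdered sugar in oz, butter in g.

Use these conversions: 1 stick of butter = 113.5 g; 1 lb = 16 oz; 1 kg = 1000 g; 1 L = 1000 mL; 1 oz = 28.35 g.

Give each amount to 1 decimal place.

Scaling factor: 17/8 = 2.125.
molasses: 500 mL × 17/8 ÷ 1000 mL/L ≈ 1.1 L
all-purpose flour: 4 oz × 17/8 × 28.35 g/oz ≈ 241.0 g
cake flour: 3 lb × 17/8 × 16 oz/lb × 28.35 g/oz = 2891.7 g
powdered sugar: 200 g × 17/8 ÷ 28.35 g/oz ≈ 15.0 oz
butter: 0.5 stick × 17/8 × 113.5 g/stick ≈ 120.6 g

molasses: 1.1 L; all-purpose flour: 241.0 g; cake flour: 2891.7 g; powdered sugar: 15.0 oz; butter: 120.6 g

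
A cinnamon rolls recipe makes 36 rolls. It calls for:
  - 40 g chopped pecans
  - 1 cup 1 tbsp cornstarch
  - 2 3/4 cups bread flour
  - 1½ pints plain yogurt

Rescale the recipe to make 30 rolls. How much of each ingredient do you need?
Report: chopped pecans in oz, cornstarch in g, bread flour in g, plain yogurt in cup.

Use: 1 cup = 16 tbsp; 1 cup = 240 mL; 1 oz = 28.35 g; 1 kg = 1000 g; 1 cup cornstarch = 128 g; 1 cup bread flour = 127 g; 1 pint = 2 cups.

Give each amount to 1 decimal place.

Scaling factor: 30/36 = 5/6.
chopped pecans: 40 g × 5/6 ÷ 28.35 g/oz ≈ 1.2 oz
cornstarch: (1 cup + 1 tbsp = 1.0625 cup) × 5/6 × 128 g/cup ≈ 113.3 g
bread flour: 2.75 cup × 5/6 × 127 g/cup ≈ 291.0 g
plain yogurt: 1.5 pint × 5/6 × 2 cup/pint = 2.5 cup

chopped pecans: 1.2 oz; cornstarch: 113.3 g; bread flour: 291.0 g; plain yogurt: 2.5 cup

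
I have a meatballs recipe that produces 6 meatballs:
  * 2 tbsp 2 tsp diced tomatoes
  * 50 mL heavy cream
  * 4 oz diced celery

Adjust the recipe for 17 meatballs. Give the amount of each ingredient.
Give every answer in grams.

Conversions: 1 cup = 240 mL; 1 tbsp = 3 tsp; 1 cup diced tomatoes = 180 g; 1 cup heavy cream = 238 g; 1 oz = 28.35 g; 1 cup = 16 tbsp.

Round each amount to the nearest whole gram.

Scaling factor: 17/6.
diced tomatoes: (2 tbsp + 2 tsp = 8/3 tbsp) × 17/6 ÷ 16 tbsp/cup × 180 g/cup = 85 g
heavy cream: 50 mL × 17/6 ÷ 240 mL/cup × 238 g/cup ≈ 140 g
diced celery: 4 oz × 17/6 × 28.35 g/oz ≈ 321 g

diced tomatoes: 85 g; heavy cream: 140 g; diced celery: 321 g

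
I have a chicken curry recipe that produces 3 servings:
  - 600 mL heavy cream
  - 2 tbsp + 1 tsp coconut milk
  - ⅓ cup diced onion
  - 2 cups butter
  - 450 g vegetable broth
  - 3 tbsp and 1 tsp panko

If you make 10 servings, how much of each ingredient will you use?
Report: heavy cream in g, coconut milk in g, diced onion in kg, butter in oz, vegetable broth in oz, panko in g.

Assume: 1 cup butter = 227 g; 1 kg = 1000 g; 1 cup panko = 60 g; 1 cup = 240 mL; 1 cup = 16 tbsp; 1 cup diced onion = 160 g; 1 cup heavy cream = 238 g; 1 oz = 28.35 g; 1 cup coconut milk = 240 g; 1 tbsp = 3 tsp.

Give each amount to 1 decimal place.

heavy cream: 1983.3 g; coconut milk: 116.7 g; diced onion: 0.2 kg; butter: 53.4 oz; vegetable broth: 52.9 oz; panko: 41.7 g

Scaling factor: 10/3.
heavy cream: 600 mL × 10/3 ÷ 240 mL/cup × 238 g/cup ≈ 1983.3 g
coconut milk: (2 tbsp + 1 tsp = 7/3 tbsp) × 10/3 ÷ 16 tbsp/cup × 240 g/cup ≈ 116.7 g
diced onion: 1/3 cup × 10/3 × 160 g/cup ÷ 1000 g/kg ≈ 0.2 kg
butter: 2 cup × 10/3 × 227 g/cup ÷ 28.35 g/oz ≈ 53.4 oz
vegetable broth: 450 g × 10/3 ÷ 28.35 g/oz ≈ 52.9 oz
panko: (3 tbsp + 1 tsp = 10/3 tbsp) × 10/3 ÷ 16 tbsp/cup × 60 g/cup ≈ 41.7 g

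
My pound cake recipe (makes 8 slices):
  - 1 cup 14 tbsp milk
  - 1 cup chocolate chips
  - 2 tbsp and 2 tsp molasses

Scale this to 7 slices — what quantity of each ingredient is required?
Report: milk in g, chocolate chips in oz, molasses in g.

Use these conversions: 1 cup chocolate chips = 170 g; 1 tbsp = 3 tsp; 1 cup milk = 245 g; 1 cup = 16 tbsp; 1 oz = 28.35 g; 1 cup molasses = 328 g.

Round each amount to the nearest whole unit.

milk: 402 g; chocolate chips: 5 oz; molasses: 48 g

Scaling factor: 7/8 = 0.875.
milk: (1 cup + 14 tbsp = 1.875 cup) × 7/8 × 245 g/cup ≈ 402 g
chocolate chips: 1 cup × 7/8 × 170 g/cup ÷ 28.35 g/oz ≈ 5 oz
molasses: (2 tbsp + 2 tsp = 8/3 tbsp) × 7/8 ÷ 16 tbsp/cup × 328 g/cup ≈ 48 g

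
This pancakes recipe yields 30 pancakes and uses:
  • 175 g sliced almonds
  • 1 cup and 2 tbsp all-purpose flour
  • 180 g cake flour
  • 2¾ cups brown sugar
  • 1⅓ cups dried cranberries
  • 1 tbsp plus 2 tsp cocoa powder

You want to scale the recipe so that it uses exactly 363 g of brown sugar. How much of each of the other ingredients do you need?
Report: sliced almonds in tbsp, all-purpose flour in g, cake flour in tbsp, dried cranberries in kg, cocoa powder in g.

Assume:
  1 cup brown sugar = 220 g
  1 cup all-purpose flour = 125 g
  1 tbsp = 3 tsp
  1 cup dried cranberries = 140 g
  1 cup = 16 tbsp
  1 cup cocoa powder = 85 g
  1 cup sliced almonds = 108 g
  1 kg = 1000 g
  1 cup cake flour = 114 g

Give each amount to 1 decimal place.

The original recipe has 605 g of brown sugar, so the scaling factor is 363 ÷ 605 = 3/5 = 0.6.
sliced almonds: 175 g × 3/5 ÷ 108 g/cup × 16 tbsp/cup ≈ 15.6 tbsp
all-purpose flour: (1 cup + 2 tbsp = 1.125 cup) × 3/5 × 125 g/cup ≈ 84.4 g
cake flour: 180 g × 3/5 ÷ 114 g/cup × 16 tbsp/cup ≈ 15.2 tbsp
dried cranberries: 4/3 cup × 3/5 × 140 g/cup ÷ 1000 g/kg ≈ 0.1 kg
cocoa powder: (1 tbsp + 2 tsp = 5/3 tbsp) × 3/5 ÷ 16 tbsp/cup × 85 g/cup ≈ 5.3 g

sliced almonds: 15.6 tbsp; all-purpose flour: 84.4 g; cake flour: 15.2 tbsp; dried cranberries: 0.1 kg; cocoa powder: 5.3 g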